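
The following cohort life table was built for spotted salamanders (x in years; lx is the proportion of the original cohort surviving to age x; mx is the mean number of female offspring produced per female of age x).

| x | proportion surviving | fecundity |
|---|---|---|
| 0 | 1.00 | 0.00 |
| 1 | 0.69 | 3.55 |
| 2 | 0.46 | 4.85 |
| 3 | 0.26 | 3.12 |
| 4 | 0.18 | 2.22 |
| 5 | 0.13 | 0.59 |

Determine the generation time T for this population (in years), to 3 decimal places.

1.898

lx·mx: 0, 2.4495, 2.231, 0.8112, 0.3996, 0.0767 → R0 = 5.968
x·lx·mx: 0, 2.4495, 4.462, 2.4336, 1.5984, 0.3835 → Σ = 11.327
T = 11.327 / 5.968 = 1.897956… → 1.898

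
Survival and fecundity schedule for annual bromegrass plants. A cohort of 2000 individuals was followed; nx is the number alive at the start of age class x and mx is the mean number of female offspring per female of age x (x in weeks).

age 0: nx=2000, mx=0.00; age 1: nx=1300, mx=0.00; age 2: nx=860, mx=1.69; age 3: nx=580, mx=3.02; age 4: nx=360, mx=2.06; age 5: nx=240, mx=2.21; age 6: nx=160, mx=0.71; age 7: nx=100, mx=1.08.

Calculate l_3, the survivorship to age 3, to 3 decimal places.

0.290

l_3 = n_3/n_0 = 580/2000 = 0.29 → 0.290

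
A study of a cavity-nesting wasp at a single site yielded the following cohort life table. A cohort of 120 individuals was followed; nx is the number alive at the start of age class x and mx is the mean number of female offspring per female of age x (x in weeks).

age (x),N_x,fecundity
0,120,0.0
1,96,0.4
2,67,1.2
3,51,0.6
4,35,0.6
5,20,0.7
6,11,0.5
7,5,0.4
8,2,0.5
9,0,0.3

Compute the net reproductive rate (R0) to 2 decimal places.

lx = nx/n0 = nx/120: 1, 0.8, 0.55833…, 0.425, 0.29167…, 0.16667…, 0.09167…, 0.04167…, 0.01667…, 0
lx·mx by age: 0, 0.32, 0.67…, 0.255, 0.175…, 0.116667…, 0.045833…, 0.016667…, 0.008333…, 0
R0 = Σ lx·mx = 1.6075… → 1.61

1.61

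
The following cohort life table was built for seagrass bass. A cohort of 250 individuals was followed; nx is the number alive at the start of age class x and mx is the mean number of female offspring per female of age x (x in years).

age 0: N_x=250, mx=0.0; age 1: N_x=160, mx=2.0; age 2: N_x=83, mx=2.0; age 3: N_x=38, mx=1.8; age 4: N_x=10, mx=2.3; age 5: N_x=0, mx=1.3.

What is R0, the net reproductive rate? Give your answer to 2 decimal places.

lx = nx/n0 = nx/250: 1, 0.64, 0.332, 0.152, 0.04, 0
lx·mx by age: 0, 1.28, 0.664, 0.2736, 0.092, 0
R0 = Σ lx·mx = 2.3096 → 2.31

2.31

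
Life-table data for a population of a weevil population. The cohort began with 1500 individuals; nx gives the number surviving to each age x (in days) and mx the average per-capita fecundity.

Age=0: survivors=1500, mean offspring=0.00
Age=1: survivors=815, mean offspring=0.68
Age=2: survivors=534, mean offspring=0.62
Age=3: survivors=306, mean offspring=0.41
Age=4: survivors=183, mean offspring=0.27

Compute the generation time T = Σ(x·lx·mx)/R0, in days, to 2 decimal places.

lx = nx/n0 = nx/1500: 1, 0.54333…, 0.356, 0.204, 0.122
lx·mx: 0, 0.369467…, 0.22072, 0.08364, 0.03294 → R0 = 0.706767…
x·lx·mx: 0, 0.369467…, 0.44144, 0.25092, 0.13176 → Σ = 1.193587…
T = 1.193587… / 0.706767… = 1.688799… → 1.69

1.69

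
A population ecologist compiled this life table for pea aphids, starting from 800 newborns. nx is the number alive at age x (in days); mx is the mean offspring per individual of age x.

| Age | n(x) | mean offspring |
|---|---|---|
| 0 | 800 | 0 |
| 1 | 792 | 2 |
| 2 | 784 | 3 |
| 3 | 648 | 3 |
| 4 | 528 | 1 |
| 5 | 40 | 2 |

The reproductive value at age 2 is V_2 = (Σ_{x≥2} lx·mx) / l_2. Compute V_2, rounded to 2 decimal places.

lx = nx/n0 = nx/800: 1, 0.99, 0.98, 0.81, 0.66, 0.05
lx·mx for x ≥ 2: 2.94, 2.43, 0.66, 0.1 → sum = 6.13
V_2 = 6.13 / l_2 = 6.13 / 0.98 = 6.255102… → 6.26

6.26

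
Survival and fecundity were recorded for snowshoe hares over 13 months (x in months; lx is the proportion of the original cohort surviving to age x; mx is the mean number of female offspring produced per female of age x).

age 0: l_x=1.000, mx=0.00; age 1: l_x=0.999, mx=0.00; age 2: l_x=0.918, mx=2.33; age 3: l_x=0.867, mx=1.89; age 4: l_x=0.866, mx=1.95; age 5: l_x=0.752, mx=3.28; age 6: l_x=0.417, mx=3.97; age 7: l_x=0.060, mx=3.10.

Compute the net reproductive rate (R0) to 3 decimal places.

lx·mx by age: 0, 0, 2.13894, 1.63863, 1.6887, 2.46656, 1.65549, 0.186
R0 = Σ lx·mx = 9.77432 → 9.774

9.774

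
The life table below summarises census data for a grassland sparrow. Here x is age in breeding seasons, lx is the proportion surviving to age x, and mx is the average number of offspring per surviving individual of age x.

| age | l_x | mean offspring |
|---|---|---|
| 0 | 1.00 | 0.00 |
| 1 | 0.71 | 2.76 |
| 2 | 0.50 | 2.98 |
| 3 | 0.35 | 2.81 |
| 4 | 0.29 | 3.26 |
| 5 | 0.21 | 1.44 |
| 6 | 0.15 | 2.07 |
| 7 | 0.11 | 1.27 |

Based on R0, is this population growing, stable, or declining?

R0 = Σ lx·mx = 0 + 1.9596 + 1.49 + 0.9835 + 0.9454 + 0.3024 + 0.3105 + 0.1397 = 6.1311
R0 > 1, so the population is growing.

growing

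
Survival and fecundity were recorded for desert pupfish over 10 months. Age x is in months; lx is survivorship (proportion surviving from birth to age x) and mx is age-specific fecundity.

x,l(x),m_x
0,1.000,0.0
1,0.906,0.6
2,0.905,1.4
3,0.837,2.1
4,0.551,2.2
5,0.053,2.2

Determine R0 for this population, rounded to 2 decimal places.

lx·mx by age: 0, 0.5436, 1.267, 1.7577, 1.2122, 0.1166
R0 = Σ lx·mx = 4.8971 → 4.90

4.90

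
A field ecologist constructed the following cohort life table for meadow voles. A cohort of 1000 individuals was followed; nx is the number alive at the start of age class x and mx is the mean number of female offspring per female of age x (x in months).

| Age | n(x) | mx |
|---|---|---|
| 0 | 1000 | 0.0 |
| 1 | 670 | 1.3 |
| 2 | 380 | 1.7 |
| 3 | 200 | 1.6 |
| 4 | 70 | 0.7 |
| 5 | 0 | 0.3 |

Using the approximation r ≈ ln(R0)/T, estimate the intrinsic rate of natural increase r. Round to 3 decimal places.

0.361

lx = nx/n0 = nx/1000: 1, 0.67, 0.38, 0.2, 0.07, 0
R0 = Σ lx·mx = 0 + 0.871 + 0.646 + 0.32 + 0.049 + 0 = 1.886
Σ x·lx·mx = 3.319; T = 3.319/1.886 = 1.75981…
r ≈ ln(R0)/T = ln(1.886)/1.75981… = 0.36053… → 0.361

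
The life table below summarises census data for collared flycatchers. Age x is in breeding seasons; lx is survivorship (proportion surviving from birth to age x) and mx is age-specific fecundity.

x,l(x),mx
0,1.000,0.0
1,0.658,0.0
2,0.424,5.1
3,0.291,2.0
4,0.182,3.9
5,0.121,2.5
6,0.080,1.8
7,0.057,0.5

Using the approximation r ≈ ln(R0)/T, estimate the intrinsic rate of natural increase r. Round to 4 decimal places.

0.4681

R0 = Σ lx·mx = 0 + 0 + 2.1624 + 0.582 + 0.7098 + 0.3025 + 0.144 + 0.0285 = 3.9292
Σ x·lx·mx = 11.486; T = 11.486/3.9292 = 2.92324…
r ≈ ln(R0)/T = ln(3.9292)/2.92324… = 0.468123… → 0.4681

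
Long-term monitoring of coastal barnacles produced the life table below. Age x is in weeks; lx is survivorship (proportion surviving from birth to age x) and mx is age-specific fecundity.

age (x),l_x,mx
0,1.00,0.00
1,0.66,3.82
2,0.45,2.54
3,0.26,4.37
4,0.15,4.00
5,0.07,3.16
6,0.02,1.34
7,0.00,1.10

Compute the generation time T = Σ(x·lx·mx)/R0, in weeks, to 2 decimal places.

lx·mx: 0, 2.5212, 1.143, 1.1362, 0.6, 0.2212, 0.0268, 0 → R0 = 5.6484
x·lx·mx: 0, 2.5212, 2.286, 3.4086, 2.4, 1.106, 0.1608, 0 → Σ = 11.8826
T = 11.8826 / 5.6484 = 2.103711… → 2.10

2.10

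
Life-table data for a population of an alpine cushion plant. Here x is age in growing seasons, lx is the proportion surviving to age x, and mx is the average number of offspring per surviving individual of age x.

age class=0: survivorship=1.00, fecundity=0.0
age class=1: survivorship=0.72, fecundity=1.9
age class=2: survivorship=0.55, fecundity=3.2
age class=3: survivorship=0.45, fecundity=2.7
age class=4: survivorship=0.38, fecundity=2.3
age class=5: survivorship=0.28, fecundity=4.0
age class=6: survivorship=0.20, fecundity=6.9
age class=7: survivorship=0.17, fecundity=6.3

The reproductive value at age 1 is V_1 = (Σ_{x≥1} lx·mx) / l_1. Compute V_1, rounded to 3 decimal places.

lx·mx for x ≥ 1: 1.368, 1.76, 1.215, 0.874, 1.12, 1.38, 1.071 → sum = 8.788
V_1 = 8.788 / l_1 = 8.788 / 0.72 = 12.205556… → 12.206

12.206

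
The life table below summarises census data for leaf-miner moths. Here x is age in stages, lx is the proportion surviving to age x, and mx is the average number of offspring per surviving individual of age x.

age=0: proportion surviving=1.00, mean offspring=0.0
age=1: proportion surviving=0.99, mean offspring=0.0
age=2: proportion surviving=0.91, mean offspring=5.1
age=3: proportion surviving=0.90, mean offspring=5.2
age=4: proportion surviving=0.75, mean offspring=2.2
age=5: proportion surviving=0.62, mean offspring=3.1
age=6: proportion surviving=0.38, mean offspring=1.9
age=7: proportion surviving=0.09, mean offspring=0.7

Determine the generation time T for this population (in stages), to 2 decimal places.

3.24

lx·mx: 0, 0, 4.641, 4.68, 1.65, 1.922, 0.722, 0.063 → R0 = 13.678
x·lx·mx: 0, 0, 9.282, 14.04, 6.6, 9.61, 4.332, 0.441 → Σ = 44.305
T = 44.305 / 13.678 = 3.239143… → 3.24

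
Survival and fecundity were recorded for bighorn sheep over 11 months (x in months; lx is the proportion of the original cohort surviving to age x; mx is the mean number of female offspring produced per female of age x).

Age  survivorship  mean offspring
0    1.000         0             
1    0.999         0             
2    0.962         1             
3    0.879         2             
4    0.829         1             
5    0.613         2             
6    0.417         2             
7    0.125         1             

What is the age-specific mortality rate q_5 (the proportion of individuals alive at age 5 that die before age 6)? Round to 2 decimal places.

0.32

q_5 = (l_5 − l_6) / l_5 = (0.613 − 0.417) / 0.613
     = 0.196 / 0.613 = 0.319739… → 0.32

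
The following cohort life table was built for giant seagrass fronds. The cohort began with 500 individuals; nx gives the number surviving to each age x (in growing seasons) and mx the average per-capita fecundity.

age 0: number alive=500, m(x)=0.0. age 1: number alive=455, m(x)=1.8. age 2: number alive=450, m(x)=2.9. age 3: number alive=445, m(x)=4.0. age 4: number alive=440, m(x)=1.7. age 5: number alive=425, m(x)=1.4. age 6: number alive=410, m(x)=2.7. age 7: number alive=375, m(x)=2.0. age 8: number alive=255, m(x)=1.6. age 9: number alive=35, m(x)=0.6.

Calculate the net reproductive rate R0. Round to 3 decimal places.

15.066

lx = nx/n0 = nx/500: 1, 0.91, 0.9, 0.89, 0.88, 0.85, 0.82, 0.75, 0.51, 0.07
lx·mx by age: 0, 1.638, 2.61, 3.56, 1.496, 1.19, 2.214, 1.5, 0.816, 0.042
R0 = Σ lx·mx = 15.066 → 15.066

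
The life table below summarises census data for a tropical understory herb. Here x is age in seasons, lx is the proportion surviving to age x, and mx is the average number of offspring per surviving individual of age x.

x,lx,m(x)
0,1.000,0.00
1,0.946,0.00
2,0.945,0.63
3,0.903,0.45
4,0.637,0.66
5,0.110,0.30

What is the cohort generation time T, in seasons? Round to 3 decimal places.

lx·mx: 0, 0, 0.59535, 0.40635, 0.42042, 0.033 → R0 = 1.45512
x·lx·mx: 0, 0, 1.1907, 1.21905, 1.68168, 0.165 → Σ = 4.25643
T = 4.25643 / 1.45512 = 2.92514… → 2.925

2.925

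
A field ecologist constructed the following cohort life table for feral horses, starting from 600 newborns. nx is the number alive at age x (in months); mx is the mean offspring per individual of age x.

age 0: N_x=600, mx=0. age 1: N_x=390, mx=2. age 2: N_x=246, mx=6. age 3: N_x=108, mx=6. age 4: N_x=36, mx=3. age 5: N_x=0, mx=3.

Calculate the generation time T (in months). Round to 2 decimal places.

lx = nx/n0 = nx/600: 1, 0.65, 0.41, 0.18, 0.06, 0
lx·mx: 0, 1.3, 2.46, 1.08, 0.18, 0 → R0 = 5.02
x·lx·mx: 0, 1.3, 4.92, 3.24, 0.72, 0 → Σ = 10.18
T = 10.18 / 5.02 = 2.027888… → 2.03

2.03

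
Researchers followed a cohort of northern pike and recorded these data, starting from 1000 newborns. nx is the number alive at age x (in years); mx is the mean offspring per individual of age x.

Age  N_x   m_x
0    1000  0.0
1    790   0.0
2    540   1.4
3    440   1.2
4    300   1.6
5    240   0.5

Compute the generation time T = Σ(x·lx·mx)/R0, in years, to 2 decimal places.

2.98

lx = nx/n0 = nx/1000: 1, 0.79, 0.54, 0.44, 0.3, 0.24
lx·mx: 0, 0, 0.756, 0.528, 0.48, 0.12 → R0 = 1.884
x·lx·mx: 0, 0, 1.512, 1.584, 1.92, 0.6 → Σ = 5.616
T = 5.616 / 1.884 = 2.980892… → 2.98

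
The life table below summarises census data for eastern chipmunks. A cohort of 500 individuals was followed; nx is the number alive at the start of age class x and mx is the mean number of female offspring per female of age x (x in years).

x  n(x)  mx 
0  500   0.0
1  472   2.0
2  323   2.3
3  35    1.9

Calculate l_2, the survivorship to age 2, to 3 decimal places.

0.646

l_2 = n_2/n_0 = 323/500 = 0.646 → 0.646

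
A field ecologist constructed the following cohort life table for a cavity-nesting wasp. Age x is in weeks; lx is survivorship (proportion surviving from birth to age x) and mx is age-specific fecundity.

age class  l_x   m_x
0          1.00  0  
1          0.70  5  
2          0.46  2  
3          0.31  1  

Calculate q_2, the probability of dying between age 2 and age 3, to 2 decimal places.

q_2 = (l_2 − l_3) / l_2 = (0.46 − 0.31) / 0.46
     = 0.15 / 0.46 = 0.326087… → 0.33

0.33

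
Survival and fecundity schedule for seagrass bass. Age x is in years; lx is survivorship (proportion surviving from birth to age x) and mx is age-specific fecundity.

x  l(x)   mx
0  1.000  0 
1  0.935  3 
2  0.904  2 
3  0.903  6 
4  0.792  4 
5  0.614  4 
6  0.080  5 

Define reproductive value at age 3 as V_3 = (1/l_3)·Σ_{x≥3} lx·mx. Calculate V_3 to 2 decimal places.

12.67

lx·mx for x ≥ 3: 5.418, 3.168, 2.456, 0.4 → sum = 11.442
V_3 = 11.442 / l_3 = 11.442 / 0.903 = 12.671096… → 12.67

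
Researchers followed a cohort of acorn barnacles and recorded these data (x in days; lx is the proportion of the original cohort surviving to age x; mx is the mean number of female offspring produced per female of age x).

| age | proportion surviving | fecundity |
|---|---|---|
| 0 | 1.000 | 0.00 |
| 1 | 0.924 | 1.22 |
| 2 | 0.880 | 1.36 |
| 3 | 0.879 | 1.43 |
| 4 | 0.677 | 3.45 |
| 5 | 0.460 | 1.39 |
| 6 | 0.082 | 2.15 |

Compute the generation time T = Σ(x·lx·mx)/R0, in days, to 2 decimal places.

3.10

lx·mx: 0, 1.12728, 1.1968, 1.25697, 2.33565, 0.6394, 0.1763 → R0 = 6.7324
x·lx·mx: 0, 1.12728, 2.3936, 3.77091, 9.3426, 3.197, 1.0578 → Σ = 20.88919
T = 20.88919 / 6.7324 = 3.102785… → 3.10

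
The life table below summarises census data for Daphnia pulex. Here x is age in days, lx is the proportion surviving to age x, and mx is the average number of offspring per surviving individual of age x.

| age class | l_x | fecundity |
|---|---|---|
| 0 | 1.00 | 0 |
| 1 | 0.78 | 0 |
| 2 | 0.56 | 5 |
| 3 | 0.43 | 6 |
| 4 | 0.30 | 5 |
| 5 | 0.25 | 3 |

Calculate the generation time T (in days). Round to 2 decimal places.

3.03

lx·mx: 0, 0, 2.8, 2.58, 1.5, 0.75 → R0 = 7.63
x·lx·mx: 0, 0, 5.6, 7.74, 6, 3.75 → Σ = 23.09
T = 23.09 / 7.63 = 3.026212… → 3.03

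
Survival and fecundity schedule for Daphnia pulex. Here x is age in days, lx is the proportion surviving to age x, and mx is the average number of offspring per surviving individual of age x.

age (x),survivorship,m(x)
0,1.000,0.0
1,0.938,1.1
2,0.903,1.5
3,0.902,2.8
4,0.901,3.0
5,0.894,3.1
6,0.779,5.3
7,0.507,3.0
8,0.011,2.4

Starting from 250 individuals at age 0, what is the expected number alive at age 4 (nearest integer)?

225

Expected survivors = N0 · l_4 = 250 × 0.901 = 225.25 → 225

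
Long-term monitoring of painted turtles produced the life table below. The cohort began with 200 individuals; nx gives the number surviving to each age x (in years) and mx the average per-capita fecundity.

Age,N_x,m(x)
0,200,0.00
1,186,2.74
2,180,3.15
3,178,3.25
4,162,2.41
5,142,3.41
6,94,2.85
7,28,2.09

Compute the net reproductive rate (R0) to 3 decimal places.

14.281

lx = nx/n0 = nx/200: 1, 0.93, 0.9, 0.89, 0.81, 0.71, 0.47, 0.14
lx·mx by age: 0, 2.5482, 2.835, 2.8925, 1.9521, 2.4211, 1.3395, 0.2926
R0 = Σ lx·mx = 14.281 → 14.281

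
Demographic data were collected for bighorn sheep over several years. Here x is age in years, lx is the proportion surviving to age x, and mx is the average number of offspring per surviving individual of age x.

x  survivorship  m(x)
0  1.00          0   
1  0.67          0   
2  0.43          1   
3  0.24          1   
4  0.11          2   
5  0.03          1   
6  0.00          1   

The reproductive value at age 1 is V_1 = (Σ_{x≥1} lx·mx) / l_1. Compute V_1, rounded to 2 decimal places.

lx·mx for x ≥ 1: 0, 0.43, 0.24, 0.22, 0.03, 0 → sum = 0.92
V_1 = 0.92 / l_1 = 0.92 / 0.67 = 1.373134… → 1.37

1.37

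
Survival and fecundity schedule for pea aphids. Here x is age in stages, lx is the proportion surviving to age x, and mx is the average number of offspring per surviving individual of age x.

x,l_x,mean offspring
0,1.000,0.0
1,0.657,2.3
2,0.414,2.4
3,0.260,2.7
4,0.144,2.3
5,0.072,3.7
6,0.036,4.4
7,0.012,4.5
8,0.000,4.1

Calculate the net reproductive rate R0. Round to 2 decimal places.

lx·mx by age: 0, 1.5111, 0.9936, 0.702, 0.3312, 0.2664, 0.1584, 0.054, 0
R0 = Σ lx·mx = 4.0167 → 4.02

4.02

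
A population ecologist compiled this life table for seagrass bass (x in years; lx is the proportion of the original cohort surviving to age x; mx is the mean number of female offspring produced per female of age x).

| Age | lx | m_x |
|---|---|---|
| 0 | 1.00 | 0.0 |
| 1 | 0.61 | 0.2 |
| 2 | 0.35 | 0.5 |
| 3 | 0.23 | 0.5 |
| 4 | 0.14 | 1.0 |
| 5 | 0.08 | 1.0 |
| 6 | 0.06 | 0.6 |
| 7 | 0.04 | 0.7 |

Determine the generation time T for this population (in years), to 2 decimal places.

3.15

lx·mx: 0, 0.122, 0.175, 0.115, 0.14, 0.08, 0.036, 0.028 → R0 = 0.696
x·lx·mx: 0, 0.122, 0.35, 0.345, 0.56, 0.4, 0.216, 0.196 → Σ = 2.189
T = 2.189 / 0.696 = 3.145115… → 3.15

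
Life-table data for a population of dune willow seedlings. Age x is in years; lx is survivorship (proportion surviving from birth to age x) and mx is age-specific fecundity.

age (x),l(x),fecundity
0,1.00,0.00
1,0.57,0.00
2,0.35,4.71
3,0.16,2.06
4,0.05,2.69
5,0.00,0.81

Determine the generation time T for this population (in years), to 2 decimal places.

lx·mx: 0, 0, 1.6485, 0.3296, 0.1345, 0 → R0 = 2.1126
x·lx·mx: 0, 0, 3.297, 0.9888, 0.538, 0 → Σ = 4.8238
T = 4.8238 / 2.1126 = 2.283348… → 2.28

2.28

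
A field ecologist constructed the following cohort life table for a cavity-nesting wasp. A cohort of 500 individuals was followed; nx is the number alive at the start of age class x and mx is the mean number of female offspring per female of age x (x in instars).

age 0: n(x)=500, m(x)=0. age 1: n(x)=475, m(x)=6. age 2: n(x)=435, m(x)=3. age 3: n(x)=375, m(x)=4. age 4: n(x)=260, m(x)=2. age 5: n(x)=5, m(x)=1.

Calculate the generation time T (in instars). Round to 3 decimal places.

1.952

lx = nx/n0 = nx/500: 1, 0.95, 0.87, 0.75, 0.52, 0.01
lx·mx: 0, 5.7, 2.61, 3, 1.04, 0.01 → R0 = 12.36
x·lx·mx: 0, 5.7, 5.22, 9, 4.16, 0.05 → Σ = 24.13
T = 24.13 / 12.36 = 1.952265… → 1.952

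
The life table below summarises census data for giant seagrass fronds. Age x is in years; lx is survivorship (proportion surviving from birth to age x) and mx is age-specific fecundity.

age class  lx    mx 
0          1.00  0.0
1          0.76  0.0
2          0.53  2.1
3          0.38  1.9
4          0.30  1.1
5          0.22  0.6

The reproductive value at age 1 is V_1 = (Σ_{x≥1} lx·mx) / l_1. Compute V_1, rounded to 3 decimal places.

lx·mx for x ≥ 1: 0, 1.113, 0.722, 0.33, 0.132 → sum = 2.297
V_1 = 2.297 / l_1 = 2.297 / 0.76 = 3.022368… → 3.022

3.022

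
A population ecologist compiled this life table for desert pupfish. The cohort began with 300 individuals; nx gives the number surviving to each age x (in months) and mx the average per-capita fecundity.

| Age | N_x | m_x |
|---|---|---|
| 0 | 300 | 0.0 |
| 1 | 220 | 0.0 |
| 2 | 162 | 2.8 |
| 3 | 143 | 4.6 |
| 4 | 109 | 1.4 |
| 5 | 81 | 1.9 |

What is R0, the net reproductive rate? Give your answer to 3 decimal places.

4.726

lx = nx/n0 = nx/300: 1, 0.73333…, 0.54, 0.47667…, 0.36333…, 0.27
lx·mx by age: 0, 0, 1.512, 2.192667…, 0.508667…, 0.513
R0 = Σ lx·mx = 4.726333… → 4.726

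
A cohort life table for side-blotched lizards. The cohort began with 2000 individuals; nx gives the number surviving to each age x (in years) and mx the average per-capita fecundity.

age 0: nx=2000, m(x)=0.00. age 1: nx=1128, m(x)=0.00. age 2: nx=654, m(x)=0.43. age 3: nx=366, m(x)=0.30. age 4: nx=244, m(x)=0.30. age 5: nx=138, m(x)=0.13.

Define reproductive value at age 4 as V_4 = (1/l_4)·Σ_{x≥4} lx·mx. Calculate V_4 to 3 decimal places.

0.374

lx = nx/n0 = nx/2000: 1, 0.564, 0.327, 0.183, 0.122, 0.069
lx·mx for x ≥ 4: 0.0366, 0.00897 → sum = 0.04557
V_4 = 0.04557 / l_4 = 0.04557 / 0.122 = 0.373525… → 0.374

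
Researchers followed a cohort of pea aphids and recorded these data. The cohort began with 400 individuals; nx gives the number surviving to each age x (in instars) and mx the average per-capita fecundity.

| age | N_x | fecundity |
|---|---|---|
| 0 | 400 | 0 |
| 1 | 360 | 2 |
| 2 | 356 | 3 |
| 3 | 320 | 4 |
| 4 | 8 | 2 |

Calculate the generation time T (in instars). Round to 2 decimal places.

lx = nx/n0 = nx/400: 1, 0.9, 0.89, 0.8, 0.02
lx·mx: 0, 1.8, 2.67, 3.2, 0.04 → R0 = 7.71
x·lx·mx: 0, 1.8, 5.34, 9.6, 0.16 → Σ = 16.9
T = 16.9 / 7.71 = 2.191958… → 2.19

2.19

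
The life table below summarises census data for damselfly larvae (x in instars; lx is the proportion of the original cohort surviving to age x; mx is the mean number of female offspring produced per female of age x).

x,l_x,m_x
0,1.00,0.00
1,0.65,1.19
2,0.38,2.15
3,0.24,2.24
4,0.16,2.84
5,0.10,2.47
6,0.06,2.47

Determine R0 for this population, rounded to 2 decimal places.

2.98

lx·mx by age: 0, 0.7735, 0.817, 0.5376, 0.4544, 0.247, 0.1482
R0 = Σ lx·mx = 2.9777 → 2.98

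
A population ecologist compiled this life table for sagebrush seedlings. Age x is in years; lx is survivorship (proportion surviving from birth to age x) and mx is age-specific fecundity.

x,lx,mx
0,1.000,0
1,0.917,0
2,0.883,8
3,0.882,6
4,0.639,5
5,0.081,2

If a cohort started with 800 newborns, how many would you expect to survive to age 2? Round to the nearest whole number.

Expected survivors = N0 · l_2 = 800 × 0.883 = 706.4 → 706

706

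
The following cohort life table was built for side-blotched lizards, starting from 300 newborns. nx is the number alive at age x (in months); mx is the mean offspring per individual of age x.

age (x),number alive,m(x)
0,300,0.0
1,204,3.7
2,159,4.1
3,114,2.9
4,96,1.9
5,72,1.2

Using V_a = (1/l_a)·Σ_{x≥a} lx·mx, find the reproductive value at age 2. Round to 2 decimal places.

lx = nx/n0 = nx/300: 1, 0.68, 0.53, 0.38, 0.32, 0.24
lx·mx for x ≥ 2: 2.173, 1.102, 0.608, 0.288 → sum = 4.171
V_2 = 4.171 / l_2 = 4.171 / 0.53 = 7.869811… → 7.87

7.87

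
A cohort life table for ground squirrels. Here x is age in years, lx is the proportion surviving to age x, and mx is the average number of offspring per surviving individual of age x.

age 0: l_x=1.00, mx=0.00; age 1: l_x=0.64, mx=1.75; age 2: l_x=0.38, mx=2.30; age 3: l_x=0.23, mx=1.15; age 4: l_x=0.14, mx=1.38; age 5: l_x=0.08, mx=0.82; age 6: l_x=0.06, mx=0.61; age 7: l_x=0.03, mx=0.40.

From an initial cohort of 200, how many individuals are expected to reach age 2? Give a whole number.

Expected survivors = N0 · l_2 = 200 × 0.38 = 76 → 76

76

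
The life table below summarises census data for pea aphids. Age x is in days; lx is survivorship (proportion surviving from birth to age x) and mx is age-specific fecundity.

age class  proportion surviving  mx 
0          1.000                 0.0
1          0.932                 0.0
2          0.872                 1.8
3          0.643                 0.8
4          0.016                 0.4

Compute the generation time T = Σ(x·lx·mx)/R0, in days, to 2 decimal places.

2.25

lx·mx: 0, 0, 1.5696, 0.5144, 0.0064 → R0 = 2.0904
x·lx·mx: 0, 0, 3.1392, 1.5432, 0.0256 → Σ = 4.708
T = 4.708 / 2.0904 = 2.252201… → 2.25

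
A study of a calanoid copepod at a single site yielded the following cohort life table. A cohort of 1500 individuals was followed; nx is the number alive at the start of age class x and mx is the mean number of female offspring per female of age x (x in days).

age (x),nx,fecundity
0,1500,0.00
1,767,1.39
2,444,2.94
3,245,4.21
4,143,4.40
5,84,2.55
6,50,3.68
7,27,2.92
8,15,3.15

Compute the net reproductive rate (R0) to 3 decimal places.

3.038

lx = nx/n0 = nx/1500: 1, 0.51133…, 0.296, 0.16333…, 0.09533…, 0.056, 0.03333…, 0.018, 0.01
lx·mx by age: 0, 0.710753…, 0.87024, 0.687633…, 0.419467…, 0.1428, 0.122667…, 0.05256, 0.0315
R0 = Σ lx·mx = 3.03762… → 3.038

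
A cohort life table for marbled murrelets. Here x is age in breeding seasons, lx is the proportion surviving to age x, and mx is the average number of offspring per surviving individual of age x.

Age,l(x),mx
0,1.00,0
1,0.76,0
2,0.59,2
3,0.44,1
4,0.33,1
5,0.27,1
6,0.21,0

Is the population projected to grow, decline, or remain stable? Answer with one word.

R0 = Σ lx·mx = 0 + 0 + 1.18 + 0.44 + 0.33 + 0.27 + 0 = 2.22
R0 > 1, so the population is growing.

growing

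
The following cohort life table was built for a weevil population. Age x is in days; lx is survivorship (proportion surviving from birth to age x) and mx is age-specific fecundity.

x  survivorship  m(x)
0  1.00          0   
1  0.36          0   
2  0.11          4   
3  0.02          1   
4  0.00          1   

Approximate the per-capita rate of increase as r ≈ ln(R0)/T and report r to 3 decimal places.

-0.380

R0 = Σ lx·mx = 0 + 0 + 0.44 + 0.02 + 0 = 0.46
Σ x·lx·mx = 0.94; T = 0.94/0.46 = 2.04348…
r ≈ ln(R0)/T = ln(0.46)/2.04348… = -0.38… → -0.380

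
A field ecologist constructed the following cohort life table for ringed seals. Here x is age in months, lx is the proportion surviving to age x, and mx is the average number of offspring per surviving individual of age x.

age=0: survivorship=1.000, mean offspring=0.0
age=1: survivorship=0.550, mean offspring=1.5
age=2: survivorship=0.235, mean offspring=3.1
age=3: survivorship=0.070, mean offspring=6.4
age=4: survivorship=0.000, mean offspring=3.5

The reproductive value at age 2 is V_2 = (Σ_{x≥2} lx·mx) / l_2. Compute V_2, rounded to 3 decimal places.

5.006

lx·mx for x ≥ 2: 0.7285, 0.448, 0 → sum = 1.1765
V_2 = 1.1765 / l_2 = 1.1765 / 0.235 = 5.006383… → 5.006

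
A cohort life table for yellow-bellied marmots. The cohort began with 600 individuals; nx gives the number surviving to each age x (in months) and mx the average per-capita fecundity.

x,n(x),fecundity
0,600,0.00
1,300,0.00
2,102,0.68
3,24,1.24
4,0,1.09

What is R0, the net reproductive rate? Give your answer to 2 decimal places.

lx = nx/n0 = nx/600: 1, 0.5, 0.17, 0.04, 0
lx·mx by age: 0, 0, 0.1156, 0.0496, 0
R0 = Σ lx·mx = 0.1652 → 0.17

0.17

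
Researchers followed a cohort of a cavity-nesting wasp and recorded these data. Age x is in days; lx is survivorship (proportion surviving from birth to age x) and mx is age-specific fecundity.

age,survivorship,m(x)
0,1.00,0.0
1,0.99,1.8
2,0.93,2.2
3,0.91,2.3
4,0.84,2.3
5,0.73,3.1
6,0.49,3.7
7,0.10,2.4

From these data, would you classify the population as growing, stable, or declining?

R0 = Σ lx·mx = 0 + 1.782 + 2.046 + 2.093 + 1.932 + 2.263 + 1.813 + 0.24 = 12.169
R0 > 1, so the population is growing.

growing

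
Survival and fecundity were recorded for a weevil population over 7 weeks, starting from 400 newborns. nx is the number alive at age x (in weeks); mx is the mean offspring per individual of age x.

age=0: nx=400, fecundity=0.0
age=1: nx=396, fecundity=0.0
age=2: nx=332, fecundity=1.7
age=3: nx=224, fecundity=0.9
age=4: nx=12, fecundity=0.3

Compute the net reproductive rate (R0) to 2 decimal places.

lx = nx/n0 = nx/400: 1, 0.99, 0.83, 0.56, 0.03
lx·mx by age: 0, 0, 1.411, 0.504, 0.009
R0 = Σ lx·mx = 1.924 → 1.92

1.92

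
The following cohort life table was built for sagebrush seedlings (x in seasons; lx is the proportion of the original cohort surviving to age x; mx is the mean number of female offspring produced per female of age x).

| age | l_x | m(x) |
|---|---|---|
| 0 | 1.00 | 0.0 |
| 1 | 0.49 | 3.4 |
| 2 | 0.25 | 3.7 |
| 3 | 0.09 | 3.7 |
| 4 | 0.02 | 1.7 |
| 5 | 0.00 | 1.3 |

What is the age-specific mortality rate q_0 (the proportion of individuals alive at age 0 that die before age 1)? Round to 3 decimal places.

q_0 = (l_0 − l_1) / l_0 = (1 − 0.49) / 1
     = 0.51 / 1 = 0.51 → 0.510

0.510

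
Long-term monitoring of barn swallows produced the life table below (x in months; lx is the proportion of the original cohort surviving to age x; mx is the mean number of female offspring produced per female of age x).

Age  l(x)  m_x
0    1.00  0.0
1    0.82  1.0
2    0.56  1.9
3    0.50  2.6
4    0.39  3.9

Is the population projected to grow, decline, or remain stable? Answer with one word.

R0 = Σ lx·mx = 0 + 0.82 + 1.064 + 1.3 + 1.521 = 4.705
R0 > 1, so the population is growing.

growing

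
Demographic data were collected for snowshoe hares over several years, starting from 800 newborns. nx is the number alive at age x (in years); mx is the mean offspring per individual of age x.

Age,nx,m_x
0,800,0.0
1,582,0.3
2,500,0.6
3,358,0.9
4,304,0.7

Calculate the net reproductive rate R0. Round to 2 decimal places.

1.26

lx = nx/n0 = nx/800: 1, 0.7275, 0.625, 0.4475, 0.38
lx·mx by age: 0, 0.21825, 0.375, 0.40275, 0.266
R0 = Σ lx·mx = 1.262 → 1.26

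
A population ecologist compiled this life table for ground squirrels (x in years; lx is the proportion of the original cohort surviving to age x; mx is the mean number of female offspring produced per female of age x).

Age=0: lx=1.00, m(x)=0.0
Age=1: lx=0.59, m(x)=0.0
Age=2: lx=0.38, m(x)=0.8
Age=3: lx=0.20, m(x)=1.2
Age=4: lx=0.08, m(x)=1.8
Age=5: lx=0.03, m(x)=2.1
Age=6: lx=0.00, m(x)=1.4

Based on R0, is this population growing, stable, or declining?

R0 = Σ lx·mx = 0 + 0 + 0.304 + 0.24 + 0.144 + 0.063 + 0 = 0.751
R0 < 1, so the population is declining.

declining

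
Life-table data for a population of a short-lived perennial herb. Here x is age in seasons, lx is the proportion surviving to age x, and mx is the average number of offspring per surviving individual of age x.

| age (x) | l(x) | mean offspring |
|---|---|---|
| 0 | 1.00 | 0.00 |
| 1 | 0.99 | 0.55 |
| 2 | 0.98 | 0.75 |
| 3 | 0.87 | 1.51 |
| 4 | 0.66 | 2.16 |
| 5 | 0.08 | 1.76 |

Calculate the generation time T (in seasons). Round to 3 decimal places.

lx·mx: 0, 0.5445, 0.735, 1.3137, 1.4256, 0.1408 → R0 = 4.1596
x·lx·mx: 0, 0.5445, 1.47, 3.9411, 5.7024, 0.704 → Σ = 12.362
T = 12.362 / 4.1596 = 2.97192… → 2.972

2.972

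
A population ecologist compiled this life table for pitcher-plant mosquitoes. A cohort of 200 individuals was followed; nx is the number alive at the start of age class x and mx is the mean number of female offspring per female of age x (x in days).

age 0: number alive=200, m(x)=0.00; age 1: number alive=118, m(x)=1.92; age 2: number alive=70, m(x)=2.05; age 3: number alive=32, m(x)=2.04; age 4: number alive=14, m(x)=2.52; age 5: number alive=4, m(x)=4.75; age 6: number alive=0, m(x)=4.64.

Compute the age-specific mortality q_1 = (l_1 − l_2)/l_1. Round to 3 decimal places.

0.407

lx = nx/n0 = nx/200: 1, 0.59, 0.35, 0.16, 0.07, 0.02, 0
q_1 = (l_1 − l_2) / l_1 = (0.59 − 0.35) / 0.59
     = 0.24 / 0.59 = 0.40678… → 0.407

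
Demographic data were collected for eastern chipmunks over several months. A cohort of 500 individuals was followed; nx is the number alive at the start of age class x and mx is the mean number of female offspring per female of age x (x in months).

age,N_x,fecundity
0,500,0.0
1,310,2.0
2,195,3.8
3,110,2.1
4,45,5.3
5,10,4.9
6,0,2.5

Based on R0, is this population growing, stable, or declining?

lx = nx/n0 = nx/500: 1, 0.62, 0.39, 0.22, 0.09, 0.02, 0
R0 = Σ lx·mx = 0 + 1.24 + 1.482 + 0.462 + 0.477 + 0.098 + 0 = 3.759
R0 > 1, so the population is growing.

growing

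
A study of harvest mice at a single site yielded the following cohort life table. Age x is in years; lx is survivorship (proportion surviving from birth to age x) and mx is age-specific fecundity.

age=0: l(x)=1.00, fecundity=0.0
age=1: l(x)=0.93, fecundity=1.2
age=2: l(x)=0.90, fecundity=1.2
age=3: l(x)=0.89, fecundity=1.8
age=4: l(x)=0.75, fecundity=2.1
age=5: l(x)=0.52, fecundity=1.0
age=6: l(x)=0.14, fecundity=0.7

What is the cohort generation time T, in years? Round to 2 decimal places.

2.93

lx·mx: 0, 1.116, 1.08, 1.602, 1.575, 0.52, 0.098 → R0 = 5.991
x·lx·mx: 0, 1.116, 2.16, 4.806, 6.3, 2.6, 0.588 → Σ = 17.57
T = 17.57 / 5.991 = 2.932732… → 2.93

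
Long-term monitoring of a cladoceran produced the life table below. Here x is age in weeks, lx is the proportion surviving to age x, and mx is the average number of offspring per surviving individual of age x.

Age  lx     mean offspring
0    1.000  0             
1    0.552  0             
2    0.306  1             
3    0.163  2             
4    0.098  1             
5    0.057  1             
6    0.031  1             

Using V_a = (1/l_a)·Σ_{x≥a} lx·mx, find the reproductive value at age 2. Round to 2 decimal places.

lx·mx for x ≥ 2: 0.306, 0.326, 0.098, 0.057, 0.031 → sum = 0.818
V_2 = 0.818 / l_2 = 0.818 / 0.306 = 2.673203… → 2.67

2.67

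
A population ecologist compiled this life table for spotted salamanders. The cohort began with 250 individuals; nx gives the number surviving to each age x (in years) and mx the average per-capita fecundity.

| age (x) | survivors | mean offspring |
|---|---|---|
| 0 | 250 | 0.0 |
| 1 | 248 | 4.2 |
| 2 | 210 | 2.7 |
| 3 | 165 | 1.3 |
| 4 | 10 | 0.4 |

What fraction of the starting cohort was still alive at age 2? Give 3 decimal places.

l_2 = n_2/n_0 = 210/250 = 0.84 → 0.840

0.840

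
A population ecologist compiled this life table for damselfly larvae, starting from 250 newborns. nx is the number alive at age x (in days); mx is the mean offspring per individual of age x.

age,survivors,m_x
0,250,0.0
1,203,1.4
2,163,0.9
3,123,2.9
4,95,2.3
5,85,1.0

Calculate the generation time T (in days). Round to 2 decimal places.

lx = nx/n0 = nx/250: 1, 0.812, 0.652, 0.492, 0.38, 0.34
lx·mx: 0, 1.1368, 0.5868, 1.4268, 0.874, 0.34 → R0 = 4.3644
x·lx·mx: 0, 1.1368, 1.1736, 4.2804, 3.496, 1.7 → Σ = 11.7868
T = 11.7868 / 4.3644 = 2.700669… → 2.70

2.70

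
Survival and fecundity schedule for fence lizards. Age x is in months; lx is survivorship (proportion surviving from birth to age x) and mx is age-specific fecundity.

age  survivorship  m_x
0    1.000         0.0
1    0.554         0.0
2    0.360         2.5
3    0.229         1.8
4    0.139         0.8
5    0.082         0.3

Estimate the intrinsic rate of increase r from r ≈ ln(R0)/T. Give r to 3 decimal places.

R0 = Σ lx·mx = 0 + 0 + 0.9 + 0.4122 + 0.1112 + 0.0246 = 1.448
Σ x·lx·mx = 3.6044; T = 3.6044/1.448 = 2.48923…
r ≈ ln(R0)/T = ln(1.448)/2.48923… = 0.14871… → 0.149

0.149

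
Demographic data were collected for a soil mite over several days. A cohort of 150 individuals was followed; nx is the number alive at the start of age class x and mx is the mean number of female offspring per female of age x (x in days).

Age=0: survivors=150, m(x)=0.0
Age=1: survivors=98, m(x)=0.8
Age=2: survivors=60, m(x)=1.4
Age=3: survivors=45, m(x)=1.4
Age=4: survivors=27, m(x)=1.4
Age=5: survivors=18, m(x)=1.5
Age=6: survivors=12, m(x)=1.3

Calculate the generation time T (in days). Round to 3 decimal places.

2.666

lx = nx/n0 = nx/150: 1, 0.65333…, 0.4, 0.3, 0.18, 0.12, 0.08
lx·mx: 0, 0.522667…, 0.56, 0.42, 0.252, 0.18, 0.104 → R0 = 2.038667…
x·lx·mx: 0, 0.522667…, 1.12, 1.26, 1.008, 0.9, 0.624 → Σ = 5.434667…
T = 5.434667… / 2.038667… = 2.665795… → 2.666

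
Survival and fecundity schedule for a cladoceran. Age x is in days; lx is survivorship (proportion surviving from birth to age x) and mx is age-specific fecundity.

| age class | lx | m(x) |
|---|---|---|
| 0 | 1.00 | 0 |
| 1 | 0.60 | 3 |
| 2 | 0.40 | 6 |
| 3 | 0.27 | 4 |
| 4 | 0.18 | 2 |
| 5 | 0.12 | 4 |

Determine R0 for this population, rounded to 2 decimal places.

6.12

lx·mx by age: 0, 1.8, 2.4, 1.08, 0.36, 0.48
R0 = Σ lx·mx = 6.12 → 6.12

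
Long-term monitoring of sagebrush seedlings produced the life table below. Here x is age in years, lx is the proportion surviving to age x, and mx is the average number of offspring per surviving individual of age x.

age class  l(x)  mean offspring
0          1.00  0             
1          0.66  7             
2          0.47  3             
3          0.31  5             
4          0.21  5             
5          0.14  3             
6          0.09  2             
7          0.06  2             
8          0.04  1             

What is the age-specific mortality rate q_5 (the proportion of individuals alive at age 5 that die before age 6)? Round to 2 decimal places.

q_5 = (l_5 − l_6) / l_5 = (0.14 − 0.09) / 0.14
     = 0.05 / 0.14 = 0.357143… → 0.36

0.36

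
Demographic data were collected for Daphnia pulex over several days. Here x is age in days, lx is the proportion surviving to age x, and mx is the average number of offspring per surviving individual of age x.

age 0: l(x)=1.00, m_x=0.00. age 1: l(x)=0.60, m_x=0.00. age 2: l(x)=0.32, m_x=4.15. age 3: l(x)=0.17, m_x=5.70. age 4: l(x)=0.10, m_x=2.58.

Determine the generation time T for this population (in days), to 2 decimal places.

lx·mx: 0, 0, 1.328, 0.969, 0.258 → R0 = 2.555
x·lx·mx: 0, 0, 2.656, 2.907, 1.032 → Σ = 6.595
T = 6.595 / 2.555 = 2.581213… → 2.58

2.58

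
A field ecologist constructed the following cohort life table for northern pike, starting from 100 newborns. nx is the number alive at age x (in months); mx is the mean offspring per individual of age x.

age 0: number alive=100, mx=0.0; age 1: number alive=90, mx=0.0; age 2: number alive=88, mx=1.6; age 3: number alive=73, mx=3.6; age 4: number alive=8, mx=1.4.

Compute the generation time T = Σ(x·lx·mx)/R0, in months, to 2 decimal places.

2.69

lx = nx/n0 = nx/100: 1, 0.9, 0.88, 0.73, 0.08
lx·mx: 0, 0, 1.408, 2.628, 0.112 → R0 = 4.148
x·lx·mx: 0, 0, 2.816, 7.884, 0.448 → Σ = 11.148
T = 11.148 / 4.148 = 2.68756… → 2.69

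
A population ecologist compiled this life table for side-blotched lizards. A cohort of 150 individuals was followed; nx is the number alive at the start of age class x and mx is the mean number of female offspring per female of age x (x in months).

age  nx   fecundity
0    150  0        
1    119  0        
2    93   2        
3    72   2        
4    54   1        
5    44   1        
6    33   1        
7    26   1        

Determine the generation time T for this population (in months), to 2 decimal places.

3.33

lx = nx/n0 = nx/150: 1, 0.79333…, 0.62, 0.48, 0.36, 0.29333…, 0.22, 0.17333…
lx·mx: 0, 0, 1.24, 0.96, 0.36, 0.293333…, 0.22, 0.173333… → R0 = 3.246667…
x·lx·mx: 0, 0, 2.48, 2.88, 1.44, 1.466667…, 1.32, 1.213333… → Σ = 10.8…
T = 10.8… / 3.246667… = 3.326489… → 3.33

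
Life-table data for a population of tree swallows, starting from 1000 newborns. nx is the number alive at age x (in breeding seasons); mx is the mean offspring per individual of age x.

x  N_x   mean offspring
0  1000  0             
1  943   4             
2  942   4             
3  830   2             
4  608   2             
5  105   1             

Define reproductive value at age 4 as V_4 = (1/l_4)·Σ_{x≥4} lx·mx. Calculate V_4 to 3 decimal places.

lx = nx/n0 = nx/1000: 1, 0.943, 0.942, 0.83, 0.608, 0.105
lx·mx for x ≥ 4: 1.216, 0.105 → sum = 1.321
V_4 = 1.321 / l_4 = 1.321 / 0.608 = 2.172697… → 2.173

2.173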